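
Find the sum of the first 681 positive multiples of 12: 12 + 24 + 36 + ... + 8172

Factor out 12: = 12(1 + 2 + ... + 681) = 12 × n(n+1)/2
= 12 × 681×682/2
= 12 × 232221
= 2786652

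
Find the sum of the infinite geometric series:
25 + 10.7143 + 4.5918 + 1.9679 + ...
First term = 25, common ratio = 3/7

For |r| < 1, S = a / (1 - r)
S = 25 / (1 - (3/7))
S = 25 / (4/7)
S = 175/4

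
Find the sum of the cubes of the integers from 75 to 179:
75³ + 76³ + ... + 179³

Use ∑_{k=1}^{n} k³ = [n(n+1)/2]², then subtract the first 74 terms.
∑_{k=1}^{179} k³ = [179×180/2]² = 16110² = 259532100
∑_{k=1}^{74} k³ = [74×75/2]² = 2775² = 7700625
∑_{k=75}^{179} k³ = 259532100 - 7700625 = 251831475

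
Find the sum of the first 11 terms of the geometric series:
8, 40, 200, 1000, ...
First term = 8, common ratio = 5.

Sₙ = a(1 - rⁿ) / (1 - r)
S_11 = 8(1 - 5^11) / (1 - 5)
S_11 = 8(1 - 48828125) / (-4)
S_11 = 97656248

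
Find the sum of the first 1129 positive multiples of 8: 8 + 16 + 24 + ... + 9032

Factor out 8: = 8(1 + 2 + ... + 1129) = 8 × n(n+1)/2
= 8 × 1129×1130/2
= 8 × 637885
= 5103080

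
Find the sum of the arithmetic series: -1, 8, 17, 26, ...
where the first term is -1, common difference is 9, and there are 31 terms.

Sₙ = n/2 × (first + last)
Last term = a + (n-1)d = -1 + (31-1)×9 = 269
S_31 = 31/2 × (-1 + 269)
S_31 = 31/2 × 268 = 4154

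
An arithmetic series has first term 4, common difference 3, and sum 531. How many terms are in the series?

Using S = n/2 × [2a + (n-1)d]
531 = n/2 × [2(4) + (n-1)(3)]
531 = n/2 × [8 + 3n - 3]
1062 = n × [5 + 3n]
3n² + (5)n - 1062 = 0
Discriminant: Δ = (5)² - 4(3)(-1062) = 25 + 12744 = 12769
√Δ = 113
n = [-(5) + √Δ] / (2·3) = (-5 + 113) / 6 = 108 / 6 = 18
(The negative root is discarded since n must be a positive integer.)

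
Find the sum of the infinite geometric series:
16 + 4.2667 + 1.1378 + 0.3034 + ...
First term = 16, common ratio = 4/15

For |r| < 1, S = a / (1 - r)
S = 16 / (1 - (4/15))
S = 16 / (11/15)
S = 240/11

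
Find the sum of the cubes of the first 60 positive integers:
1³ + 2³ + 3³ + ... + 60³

Formula: ∑k³ = [n(n+1)/2]²
= [60×61/2]²
= 1830²
= 3348900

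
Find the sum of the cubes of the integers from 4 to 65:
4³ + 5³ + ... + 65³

Use ∑_{k=1}^{n} k³ = [n(n+1)/2]², then subtract the first 3 terms.
∑_{k=1}^{65} k³ = [65×66/2]² = 2145² = 4601025
∑_{k=1}^{3} k³ = [3×4/2]² = 6² = 36
∑_{k=4}^{65} k³ = 4601025 - 36 = 4600989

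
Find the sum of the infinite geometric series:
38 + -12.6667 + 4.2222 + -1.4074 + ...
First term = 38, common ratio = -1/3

For |r| < 1, S = a / (1 - r)
S = 38 / (1 - (-1/3))
S = 38 / (4/3)
S = 57/2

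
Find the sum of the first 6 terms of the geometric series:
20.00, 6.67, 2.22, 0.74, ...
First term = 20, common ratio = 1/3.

Sₙ = a(1 - rⁿ) / (1 - r)
S_6 = 20(1 - (1/3)^6) / (1 - (1/3))
S_6 = 20(1 - (1/729)) / (2/3)
S_6 = 7280/243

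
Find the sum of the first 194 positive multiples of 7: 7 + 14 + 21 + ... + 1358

Factor out 7: = 7(1 + 2 + ... + 194) = 7 × n(n+1)/2
= 7 × 194×195/2
= 7 × 18915
= 132405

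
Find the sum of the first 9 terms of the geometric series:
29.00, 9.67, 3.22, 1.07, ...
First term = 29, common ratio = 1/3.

Sₙ = a(1 - rⁿ) / (1 - r)
S_9 = 29(1 - (1/3)^9) / (1 - (1/3))
S_9 = 29(1 - (1/19683)) / (2/3)
S_9 = 285389/6561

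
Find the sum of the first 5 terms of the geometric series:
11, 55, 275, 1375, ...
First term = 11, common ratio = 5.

Sₙ = a(1 - rⁿ) / (1 - r)
S_5 = 11(1 - 5^5) / (1 - 5)
S_5 = 11(1 - 3125) / (-4)
S_5 = 8591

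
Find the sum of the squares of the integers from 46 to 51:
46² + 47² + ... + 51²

Use ∑_{k=1}^{n} k² = n(n+1)(2n+1)/6, then subtract the first 45 terms.
∑_{k=1}^{51} k² = 51×52×103/6 = 45526
∑_{k=1}^{45} k² = 45×46×91/6 = 31395
∑_{k=46}^{51} k² = 45526 - 31395 = 14131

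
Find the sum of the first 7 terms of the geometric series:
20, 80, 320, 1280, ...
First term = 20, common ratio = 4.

Sₙ = a(1 - rⁿ) / (1 - r)
S_7 = 20(1 - 4^7) / (1 - 4)
S_7 = 20(1 - 16384) / (-3)
S_7 = 109220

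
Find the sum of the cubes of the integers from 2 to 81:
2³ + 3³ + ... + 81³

Use ∑_{k=1}^{n} k³ = [n(n+1)/2]², then subtract the first 1 terms.
∑_{k=1}^{81} k³ = [81×82/2]² = 3321² = 11029041
∑_{k=1}^{1} k³ = [1×2/2]² = 1² = 1
∑_{k=2}^{81} k³ = 11029041 - 1 = 11029040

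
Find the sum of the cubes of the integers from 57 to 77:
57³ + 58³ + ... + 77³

Use ∑_{k=1}^{n} k³ = [n(n+1)/2]², then subtract the first 56 terms.
∑_{k=1}^{77} k³ = [77×78/2]² = 3003² = 9018009
∑_{k=1}^{56} k³ = [56×57/2]² = 1596² = 2547216
∑_{k=57}^{77} k³ = 9018009 - 2547216 = 6470793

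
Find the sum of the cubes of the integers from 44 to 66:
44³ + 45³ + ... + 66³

Use ∑_{k=1}^{n} k³ = [n(n+1)/2]², then subtract the first 43 terms.
∑_{k=1}^{66} k³ = [66×67/2]² = 2211² = 4888521
∑_{k=1}^{43} k³ = [43×44/2]² = 946² = 894916
∑_{k=44}^{66} k³ = 4888521 - 894916 = 3993605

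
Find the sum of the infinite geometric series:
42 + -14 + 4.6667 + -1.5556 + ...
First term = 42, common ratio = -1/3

For |r| < 1, S = a / (1 - r)
S = 42 / (1 - (-1/3))
S = 42 / (4/3)
S = 63/2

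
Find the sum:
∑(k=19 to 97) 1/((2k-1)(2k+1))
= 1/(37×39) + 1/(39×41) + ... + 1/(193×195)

Partial fractions: 1/((2k-1)(2k+1)) = (1/2)[1/(2k-1) - 1/(2k+1)]
The series telescopes:
= (1/2)[1/37 - 1/195]
= 79/7215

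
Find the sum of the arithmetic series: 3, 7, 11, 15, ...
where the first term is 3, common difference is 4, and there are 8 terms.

Sₙ = n/2 × (first + last)
Last term = a + (n-1)d = 3 + (8-1)×4 = 31
S_8 = 8/2 × (3 + 31)
S_8 = 8/2 × 34 = 136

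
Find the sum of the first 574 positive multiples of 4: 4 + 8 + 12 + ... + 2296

Factor out 4: = 4(1 + 2 + ... + 574) = 4 × n(n+1)/2
= 4 × 574×575/2
= 4 × 165025
= 660100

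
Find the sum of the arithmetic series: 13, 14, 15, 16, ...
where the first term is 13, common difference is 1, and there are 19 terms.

Sₙ = n/2 × (first + last)
Last term = a + (n-1)d = 13 + (19-1)×1 = 31
S_19 = 19/2 × (13 + 31)
S_19 = 19/2 × 44 = 418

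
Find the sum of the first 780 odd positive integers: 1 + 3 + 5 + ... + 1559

Sum of first n odd numbers = n²
= 780²
= 608400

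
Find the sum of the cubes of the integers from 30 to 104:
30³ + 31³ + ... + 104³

Use ∑_{k=1}^{n} k³ = [n(n+1)/2]², then subtract the first 29 terms.
∑_{k=1}^{104} k³ = [104×105/2]² = 5460² = 29811600
∑_{k=1}^{29} k³ = [29×30/2]² = 435² = 189225
∑_{k=30}^{104} k³ = 29811600 - 189225 = 29622375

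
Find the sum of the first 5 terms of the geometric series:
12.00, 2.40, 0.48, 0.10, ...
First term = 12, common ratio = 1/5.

Sₙ = a(1 - rⁿ) / (1 - r)
S_5 = 12(1 - (1/5)^5) / (1 - (1/5))
S_5 = 12(1 - (1/3125)) / (4/5)
S_5 = 9372/625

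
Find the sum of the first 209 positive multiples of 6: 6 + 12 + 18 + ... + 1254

Factor out 6: = 6(1 + 2 + ... + 209) = 6 × n(n+1)/2
= 6 × 209×210/2
= 6 × 21945
= 131670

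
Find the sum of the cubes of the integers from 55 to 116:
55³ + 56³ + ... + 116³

Use ∑_{k=1}^{n} k³ = [n(n+1)/2]², then subtract the first 54 terms.
∑_{k=1}^{116} k³ = [116×117/2]² = 6786² = 46049796
∑_{k=1}^{54} k³ = [54×55/2]² = 1485² = 2205225
∑_{k=55}^{116} k³ = 46049796 - 2205225 = 43844571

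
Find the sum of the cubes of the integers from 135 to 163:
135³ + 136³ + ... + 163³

Use ∑_{k=1}^{n} k³ = [n(n+1)/2]², then subtract the first 134 terms.
∑_{k=1}^{163} k³ = [163×164/2]² = 13366² = 178649956
∑_{k=1}^{134} k³ = [134×135/2]² = 9045² = 81812025
∑_{k=135}^{163} k³ = 178649956 - 81812025 = 96837931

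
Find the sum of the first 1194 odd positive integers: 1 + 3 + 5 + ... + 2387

Sum of first n odd numbers = n²
= 1194²
= 1425636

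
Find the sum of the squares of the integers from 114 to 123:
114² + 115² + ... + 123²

Use ∑_{k=1}^{n} k² = n(n+1)(2n+1)/6, then subtract the first 113 terms.
∑_{k=1}^{123} k² = 123×124×247/6 = 627874
∑_{k=1}^{113} k² = 113×114×227/6 = 487369
∑_{k=114}^{123} k² = 627874 - 487369 = 140505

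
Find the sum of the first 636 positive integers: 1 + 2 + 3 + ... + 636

Formula: ∑k = n(n+1)/2
= 636×637/2
= 405132/2
= 202566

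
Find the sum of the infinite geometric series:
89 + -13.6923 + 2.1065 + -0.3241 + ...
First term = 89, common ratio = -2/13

For |r| < 1, S = a / (1 - r)
S = 89 / (1 - (-2/13))
S = 89 / (15/13)
S = 1157/15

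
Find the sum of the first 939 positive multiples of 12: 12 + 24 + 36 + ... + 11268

Factor out 12: = 12(1 + 2 + ... + 939) = 12 × n(n+1)/2
= 12 × 939×940/2
= 12 × 441330
= 5295960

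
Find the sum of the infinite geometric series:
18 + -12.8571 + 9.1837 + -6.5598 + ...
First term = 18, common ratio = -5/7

For |r| < 1, S = a / (1 - r)
S = 18 / (1 - (-5/7))
S = 18 / (12/7)
S = 21/2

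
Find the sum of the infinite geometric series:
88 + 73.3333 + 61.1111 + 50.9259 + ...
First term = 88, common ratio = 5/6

For |r| < 1, S = a / (1 - r)
S = 88 / (1 - (5/6))
S = 88 / (1/6)
S = 528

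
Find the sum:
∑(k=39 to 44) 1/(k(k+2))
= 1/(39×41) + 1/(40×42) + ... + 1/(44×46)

Partial fractions: 1/(k(k+2)) = (1/2)[1/k - 1/(k+2)]
Telescoping leaves the first two and last two terms:
= (1/2)[1/39 + 1/40 - 1/45 - 1/46]
= 719/215280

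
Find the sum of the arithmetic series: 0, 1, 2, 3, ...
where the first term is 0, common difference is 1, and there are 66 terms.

Sₙ = n/2 × (first + last)
Last term = a + (n-1)d = 0 + (66-1)×1 = 65
S_66 = 66/2 × (0 + 65)
S_66 = 66/2 × 65 = 2145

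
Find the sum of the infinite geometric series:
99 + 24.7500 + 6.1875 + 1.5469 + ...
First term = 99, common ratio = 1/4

For |r| < 1, S = a / (1 - r)
S = 99 / (1 - (1/4))
S = 99 / (3/4)
S = 132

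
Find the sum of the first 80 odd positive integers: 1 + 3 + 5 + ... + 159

Sum of first n odd numbers = n²
= 80²
= 6400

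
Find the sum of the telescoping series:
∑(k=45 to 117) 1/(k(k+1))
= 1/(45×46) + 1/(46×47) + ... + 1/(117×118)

Partial fractions: 1/(k(k+1)) = 1/k - 1/(k+1)
The series telescopes:
= (1/45 - 1/46) + (1/46 - 1/47) + ... + (1/117 - 1/118)
= 1/45 - 1/118
= 73/5310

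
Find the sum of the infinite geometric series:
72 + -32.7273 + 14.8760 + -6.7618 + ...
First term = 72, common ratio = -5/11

For |r| < 1, S = a / (1 - r)
S = 72 / (1 - (-5/11))
S = 72 / (16/11)
S = 99/2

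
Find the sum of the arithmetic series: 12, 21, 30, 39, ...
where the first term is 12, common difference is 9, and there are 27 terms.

Sₙ = n/2 × (first + last)
Last term = a + (n-1)d = 12 + (27-1)×9 = 246
S_27 = 27/2 × (12 + 246)
S_27 = 27/2 × 258 = 3483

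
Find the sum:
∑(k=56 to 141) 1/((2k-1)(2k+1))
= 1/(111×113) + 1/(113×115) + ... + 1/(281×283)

Partial fractions: 1/((2k-1)(2k+1)) = (1/2)[1/(2k-1) - 1/(2k+1)]
The series telescopes:
= (1/2)[1/111 - 1/283]
= 86/31413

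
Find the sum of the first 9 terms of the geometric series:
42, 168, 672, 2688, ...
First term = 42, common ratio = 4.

Sₙ = a(1 - rⁿ) / (1 - r)
S_9 = 42(1 - 4^9) / (1 - 4)
S_9 = 42(1 - 262144) / (-3)
S_9 = 3670002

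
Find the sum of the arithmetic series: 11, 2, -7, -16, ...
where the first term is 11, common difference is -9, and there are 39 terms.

Sₙ = n/2 × (first + last)
Last term = a + (n-1)d = 11 + (39-1)×(-9) = -331
S_39 = 39/2 × (11 + (-331))
S_39 = 39/2 × (-320) = -6240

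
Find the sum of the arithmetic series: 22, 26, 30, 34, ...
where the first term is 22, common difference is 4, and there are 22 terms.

Sₙ = n/2 × (first + last)
Last term = a + (n-1)d = 22 + (22-1)×4 = 106
S_22 = 22/2 × (22 + 106)
S_22 = 22/2 × 128 = 1408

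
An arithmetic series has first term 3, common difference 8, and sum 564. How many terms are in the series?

Using S = n/2 × [2a + (n-1)d]
564 = n/2 × [2(3) + (n-1)(8)]
564 = n/2 × [6 + 8n - 8]
1128 = n × [-2 + 8n]
8n² + (-2)n - 1128 = 0
Discriminant: Δ = (-2)² - 4(8)(-1128) = 4 + 36096 = 36100
√Δ = 190
n = [-(-2) + √Δ] / (2·8) = (2 + 190) / 16 = 192 / 16 = 12
(The negative root is discarded since n must be a positive integer.)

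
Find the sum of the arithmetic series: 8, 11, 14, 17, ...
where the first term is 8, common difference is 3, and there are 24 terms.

Sₙ = n/2 × (first + last)
Last term = a + (n-1)d = 8 + (24-1)×3 = 77
S_24 = 24/2 × (8 + 77)
S_24 = 24/2 × 85 = 1020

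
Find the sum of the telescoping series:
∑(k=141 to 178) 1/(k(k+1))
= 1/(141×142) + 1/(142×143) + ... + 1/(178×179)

Partial fractions: 1/(k(k+1)) = 1/k - 1/(k+1)
The series telescopes:
= (1/141 - 1/142) + (1/142 - 1/143) + ... + (1/178 - 1/179)
= 1/141 - 1/179
= 38/25239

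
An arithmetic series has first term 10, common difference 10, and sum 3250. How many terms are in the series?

Using S = n/2 × [2a + (n-1)d]
3250 = n/2 × [2(10) + (n-1)(10)]
3250 = n/2 × [20 + 10n - 10]
6500 = n × [10 + 10n]
10n² + (10)n - 6500 = 0
Discriminant: Δ = (10)² - 4(10)(-6500) = 100 + 260000 = 260100
√Δ = 510
n = [-(10) + √Δ] / (2·10) = (-10 + 510) / 20 = 500 / 20 = 25
(The negative root is discarded since n must be a positive integer.)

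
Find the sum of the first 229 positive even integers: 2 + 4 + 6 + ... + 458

Sum of first n even numbers = n(n+1)
= 229×230
= 52670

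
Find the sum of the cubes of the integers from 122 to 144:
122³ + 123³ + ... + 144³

Use ∑_{k=1}^{n} k³ = [n(n+1)/2]², then subtract the first 121 terms.
∑_{k=1}^{144} k³ = [144×145/2]² = 10440² = 108993600
∑_{k=1}^{121} k³ = [121×122/2]² = 7381² = 54479161
∑_{k=122}^{144} k³ = 108993600 - 54479161 = 54514439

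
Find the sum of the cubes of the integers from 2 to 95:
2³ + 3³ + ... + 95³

Use ∑_{k=1}^{n} k³ = [n(n+1)/2]², then subtract the first 1 terms.
∑_{k=1}^{95} k³ = [95×96/2]² = 4560² = 20793600
∑_{k=1}^{1} k³ = [1×2/2]² = 1² = 1
∑_{k=2}^{95} k³ = 20793600 - 1 = 20793599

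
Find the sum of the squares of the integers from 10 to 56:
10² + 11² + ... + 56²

Use ∑_{k=1}^{n} k² = n(n+1)(2n+1)/6, then subtract the first 9 terms.
∑_{k=1}^{56} k² = 56×57×113/6 = 60116
∑_{k=1}^{9} k² = 9×10×19/6 = 285
∑_{k=10}^{56} k² = 60116 - 285 = 59831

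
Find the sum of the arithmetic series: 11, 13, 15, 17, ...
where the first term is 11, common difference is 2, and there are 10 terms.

Sₙ = n/2 × (first + last)
Last term = a + (n-1)d = 11 + (10-1)×2 = 29
S_10 = 10/2 × (11 + 29)
S_10 = 10/2 × 40 = 200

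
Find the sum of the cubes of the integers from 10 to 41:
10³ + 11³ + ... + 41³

Use ∑_{k=1}^{n} k³ = [n(n+1)/2]², then subtract the first 9 terms.
∑_{k=1}^{41} k³ = [41×42/2]² = 861² = 741321
∑_{k=1}^{9} k³ = [9×10/2]² = 45² = 2025
∑_{k=10}^{41} k³ = 741321 - 2025 = 739296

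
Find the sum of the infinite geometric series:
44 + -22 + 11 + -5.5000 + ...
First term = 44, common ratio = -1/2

For |r| < 1, S = a / (1 - r)
S = 44 / (1 - (-1/2))
S = 44 / (3/2)
S = 88/3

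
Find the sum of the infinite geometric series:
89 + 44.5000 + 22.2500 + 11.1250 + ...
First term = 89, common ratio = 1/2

For |r| < 1, S = a / (1 - r)
S = 89 / (1 - (1/2))
S = 89 / (1/2)
S = 178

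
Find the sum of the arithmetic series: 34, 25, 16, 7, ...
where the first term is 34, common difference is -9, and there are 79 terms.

Sₙ = n/2 × (first + last)
Last term = a + (n-1)d = 34 + (79-1)×(-9) = -668
S_79 = 79/2 × (34 + (-668))
S_79 = 79/2 × (-634) = -25043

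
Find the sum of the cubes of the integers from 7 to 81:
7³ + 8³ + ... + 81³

Use ∑_{k=1}^{n} k³ = [n(n+1)/2]², then subtract the first 6 terms.
∑_{k=1}^{81} k³ = [81×82/2]² = 3321² = 11029041
∑_{k=1}^{6} k³ = [6×7/2]² = 21² = 441
∑_{k=7}^{81} k³ = 11029041 - 441 = 11028600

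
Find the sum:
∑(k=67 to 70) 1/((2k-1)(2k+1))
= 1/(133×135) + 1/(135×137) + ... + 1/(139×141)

Partial fractions: 1/((2k-1)(2k+1)) = (1/2)[1/(2k-1) - 1/(2k+1)]
The series telescopes:
= (1/2)[1/133 - 1/141]
= 4/18753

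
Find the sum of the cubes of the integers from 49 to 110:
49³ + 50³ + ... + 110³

Use ∑_{k=1}^{n} k³ = [n(n+1)/2]², then subtract the first 48 terms.
∑_{k=1}^{110} k³ = [110×111/2]² = 6105² = 37271025
∑_{k=1}^{48} k³ = [48×49/2]² = 1176² = 1382976
∑_{k=49}^{110} k³ = 37271025 - 1382976 = 35888049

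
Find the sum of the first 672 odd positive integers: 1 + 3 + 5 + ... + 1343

Sum of first n odd numbers = n²
= 672²
= 451584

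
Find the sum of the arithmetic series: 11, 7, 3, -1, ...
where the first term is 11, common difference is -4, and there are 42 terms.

Sₙ = n/2 × (first + last)
Last term = a + (n-1)d = 11 + (42-1)×(-4) = -153
S_42 = 42/2 × (11 + (-153))
S_42 = 42/2 × (-142) = -2982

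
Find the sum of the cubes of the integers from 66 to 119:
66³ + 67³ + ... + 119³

Use ∑_{k=1}^{n} k³ = [n(n+1)/2]², then subtract the first 65 terms.
∑_{k=1}^{119} k³ = [119×120/2]² = 7140² = 50979600
∑_{k=1}^{65} k³ = [65×66/2]² = 2145² = 4601025
∑_{k=66}^{119} k³ = 50979600 - 4601025 = 46378575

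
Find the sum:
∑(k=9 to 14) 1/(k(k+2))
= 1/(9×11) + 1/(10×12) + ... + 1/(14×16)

Partial fractions: 1/(k(k+2)) = (1/2)[1/k - 1/(k+2)]
Telescoping leaves the first two and last two terms:
= (1/2)[1/9 + 1/10 - 1/15 - 1/16]
= 59/1440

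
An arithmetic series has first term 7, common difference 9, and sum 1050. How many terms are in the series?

Using S = n/2 × [2a + (n-1)d]
1050 = n/2 × [2(7) + (n-1)(9)]
1050 = n/2 × [14 + 9n - 9]
2100 = n × [5 + 9n]
9n² + (5)n - 2100 = 0
Discriminant: Δ = (5)² - 4(9)(-2100) = 25 + 75600 = 75625
√Δ = 275
n = [-(5) + √Δ] / (2·9) = (-5 + 275) / 18 = 270 / 18 = 15
(The negative root is discarded since n must be a positive integer.)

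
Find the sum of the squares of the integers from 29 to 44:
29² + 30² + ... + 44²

Use ∑_{k=1}^{n} k² = n(n+1)(2n+1)/6, then subtract the first 28 terms.
∑_{k=1}^{44} k² = 44×45×89/6 = 29370
∑_{k=1}^{28} k² = 28×29×57/6 = 7714
∑_{k=29}^{44} k² = 29370 - 7714 = 21656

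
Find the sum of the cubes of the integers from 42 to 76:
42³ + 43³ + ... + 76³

Use ∑_{k=1}^{n} k³ = [n(n+1)/2]², then subtract the first 41 terms.
∑_{k=1}^{76} k³ = [76×77/2]² = 2926² = 8561476
∑_{k=1}^{41} k³ = [41×42/2]² = 861² = 741321
∑_{k=42}^{76} k³ = 8561476 - 741321 = 7820155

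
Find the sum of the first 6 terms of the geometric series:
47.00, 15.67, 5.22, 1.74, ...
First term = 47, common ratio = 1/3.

Sₙ = a(1 - rⁿ) / (1 - r)
S_6 = 47(1 - (1/3)^6) / (1 - (1/3))
S_6 = 47(1 - (1/729)) / (2/3)
S_6 = 17108/243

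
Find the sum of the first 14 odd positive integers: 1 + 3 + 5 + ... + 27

Sum of first n odd numbers = n²
= 14²
= 196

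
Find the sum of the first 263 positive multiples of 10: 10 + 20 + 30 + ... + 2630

Factor out 10: = 10(1 + 2 + ... + 263) = 10 × n(n+1)/2
= 10 × 263×264/2
= 10 × 34716
= 347160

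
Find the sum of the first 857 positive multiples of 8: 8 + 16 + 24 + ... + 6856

Factor out 8: = 8(1 + 2 + ... + 857) = 8 × n(n+1)/2
= 8 × 857×858/2
= 8 × 367653
= 2941224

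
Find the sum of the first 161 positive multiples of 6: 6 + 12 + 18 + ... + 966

Factor out 6: = 6(1 + 2 + ... + 161) = 6 × n(n+1)/2
= 6 × 161×162/2
= 6 × 13041
= 78246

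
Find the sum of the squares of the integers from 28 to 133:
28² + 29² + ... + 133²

Use ∑_{k=1}^{n} k² = n(n+1)(2n+1)/6, then subtract the first 27 terms.
∑_{k=1}^{133} k² = 133×134×267/6 = 793079
∑_{k=1}^{27} k² = 27×28×55/6 = 6930
∑_{k=28}^{133} k² = 793079 - 6930 = 786149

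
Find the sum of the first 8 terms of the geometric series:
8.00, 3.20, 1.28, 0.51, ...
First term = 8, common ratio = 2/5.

Sₙ = a(1 - rⁿ) / (1 - r)
S_8 = 8(1 - (2/5)^8) / (1 - (2/5))
S_8 = 8(1 - (256/390625)) / (3/5)
S_8 = 1040984/78125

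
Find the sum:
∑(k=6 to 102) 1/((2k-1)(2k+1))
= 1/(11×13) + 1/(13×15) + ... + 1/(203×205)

Partial fractions: 1/((2k-1)(2k+1)) = (1/2)[1/(2k-1) - 1/(2k+1)]
The series telescopes:
= (1/2)[1/11 - 1/205]
= 97/2255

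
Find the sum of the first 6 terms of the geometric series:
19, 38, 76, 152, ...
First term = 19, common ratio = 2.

Sₙ = a(1 - rⁿ) / (1 - r)
S_6 = 19(1 - 2^6) / (1 - 2)
S_6 = 19(1 - 64) / (-1)
S_6 = 1197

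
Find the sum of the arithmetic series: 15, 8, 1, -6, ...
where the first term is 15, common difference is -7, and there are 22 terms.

Sₙ = n/2 × (first + last)
Last term = a + (n-1)d = 15 + (22-1)×(-7) = -132
S_22 = 22/2 × (15 + (-132))
S_22 = 22/2 × (-117) = -1287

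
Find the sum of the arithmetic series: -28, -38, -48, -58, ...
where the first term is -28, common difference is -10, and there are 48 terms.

Sₙ = n/2 × (first + last)
Last term = a + (n-1)d = -28 + (48-1)×(-10) = -498
S_48 = 48/2 × (-28 + (-498))
S_48 = 48/2 × (-526) = -12624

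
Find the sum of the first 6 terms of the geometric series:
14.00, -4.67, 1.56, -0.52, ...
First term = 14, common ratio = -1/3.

Sₙ = a(1 - rⁿ) / (1 - r)
S_6 = 14(1 - (-1/3)^6) / (1 - (-1/3))
S_6 = 14(1 - (1/729)) / (4/3)
S_6 = 2548/243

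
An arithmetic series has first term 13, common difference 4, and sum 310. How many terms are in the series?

Using S = n/2 × [2a + (n-1)d]
310 = n/2 × [2(13) + (n-1)(4)]
310 = n/2 × [26 + 4n - 4]
620 = n × [22 + 4n]
4n² + (22)n - 620 = 0
Discriminant: Δ = (22)² - 4(4)(-620) = 484 + 9920 = 10404
√Δ = 102
n = [-(22) + √Δ] / (2·4) = (-22 + 102) / 8 = 80 / 8 = 10
(The negative root is discarded since n must be a positive integer.)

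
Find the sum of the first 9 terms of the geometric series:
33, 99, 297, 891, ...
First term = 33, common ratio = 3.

Sₙ = a(1 - rⁿ) / (1 - r)
S_9 = 33(1 - 3^9) / (1 - 3)
S_9 = 33(1 - 19683) / (-2)
S_9 = 324753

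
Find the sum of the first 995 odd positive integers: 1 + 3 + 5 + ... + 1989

Sum of first n odd numbers = n²
= 995²
= 990025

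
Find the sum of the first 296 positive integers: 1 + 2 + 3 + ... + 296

Formula: ∑k = n(n+1)/2
= 296×297/2
= 87912/2
= 43956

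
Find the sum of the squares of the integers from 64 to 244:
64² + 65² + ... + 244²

Use ∑_{k=1}^{n} k² = n(n+1)(2n+1)/6, then subtract the first 63 terms.
∑_{k=1}^{244} k² = 244×245×489/6 = 4872070
∑_{k=1}^{63} k² = 63×64×127/6 = 85344
∑_{k=64}^{244} k² = 4872070 - 85344 = 4786726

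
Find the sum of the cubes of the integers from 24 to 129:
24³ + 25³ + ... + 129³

Use ∑_{k=1}^{n} k³ = [n(n+1)/2]², then subtract the first 23 terms.
∑_{k=1}^{129} k³ = [129×130/2]² = 8385² = 70308225
∑_{k=1}^{23} k³ = [23×24/2]² = 276² = 76176
∑_{k=24}^{129} k³ = 70308225 - 76176 = 70232049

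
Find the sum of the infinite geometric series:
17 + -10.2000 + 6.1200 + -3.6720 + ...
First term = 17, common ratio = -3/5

For |r| < 1, S = a / (1 - r)
S = 17 / (1 - (-3/5))
S = 17 / (8/5)
S = 85/8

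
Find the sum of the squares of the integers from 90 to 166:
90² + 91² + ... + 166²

Use ∑_{k=1}^{n} k² = n(n+1)(2n+1)/6, then subtract the first 89 terms.
∑_{k=1}^{166} k² = 166×167×333/6 = 1538571
∑_{k=1}^{89} k² = 89×90×179/6 = 238965
∑_{k=90}^{166} k² = 1538571 - 238965 = 1299606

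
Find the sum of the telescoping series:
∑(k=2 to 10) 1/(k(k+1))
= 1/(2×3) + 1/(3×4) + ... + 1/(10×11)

Partial fractions: 1/(k(k+1)) = 1/k - 1/(k+1)
The series telescopes:
= (1/2 - 1/3) + (1/3 - 1/4) + ... + (1/10 - 1/11)
= 1/2 - 1/11
= 9/22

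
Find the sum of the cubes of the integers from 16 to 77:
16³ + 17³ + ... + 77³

Use ∑_{k=1}^{n} k³ = [n(n+1)/2]², then subtract the first 15 terms.
∑_{k=1}^{77} k³ = [77×78/2]² = 3003² = 9018009
∑_{k=1}^{15} k³ = [15×16/2]² = 120² = 14400
∑_{k=16}^{77} k³ = 9018009 - 14400 = 9003609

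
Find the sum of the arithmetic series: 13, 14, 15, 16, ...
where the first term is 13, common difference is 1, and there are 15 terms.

Sₙ = n/2 × (first + last)
Last term = a + (n-1)d = 13 + (15-1)×1 = 27
S_15 = 15/2 × (13 + 27)
S_15 = 15/2 × 40 = 300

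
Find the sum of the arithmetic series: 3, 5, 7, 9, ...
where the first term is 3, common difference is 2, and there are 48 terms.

Sₙ = n/2 × (first + last)
Last term = a + (n-1)d = 3 + (48-1)×2 = 97
S_48 = 48/2 × (3 + 97)
S_48 = 48/2 × 100 = 2400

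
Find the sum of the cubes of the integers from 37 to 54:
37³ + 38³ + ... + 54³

Use ∑_{k=1}^{n} k³ = [n(n+1)/2]², then subtract the first 36 terms.
∑_{k=1}^{54} k³ = [54×55/2]² = 1485² = 2205225
∑_{k=1}^{36} k³ = [36×37/2]² = 666² = 443556
∑_{k=37}^{54} k³ = 2205225 - 443556 = 1761669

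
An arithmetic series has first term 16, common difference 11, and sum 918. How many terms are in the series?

Using S = n/2 × [2a + (n-1)d]
918 = n/2 × [2(16) + (n-1)(11)]
918 = n/2 × [32 + 11n - 11]
1836 = n × [21 + 11n]
11n² + (21)n - 1836 = 0
Discriminant: Δ = (21)² - 4(11)(-1836) = 441 + 80784 = 81225
√Δ = 285
n = [-(21) + √Δ] / (2·11) = (-21 + 285) / 22 = 264 / 22 = 12
(The negative root is discarded since n must be a positive integer.)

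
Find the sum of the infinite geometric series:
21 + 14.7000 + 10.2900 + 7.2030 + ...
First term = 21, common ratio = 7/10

For |r| < 1, S = a / (1 - r)
S = 21 / (1 - (7/10))
S = 21 / (3/10)
S = 70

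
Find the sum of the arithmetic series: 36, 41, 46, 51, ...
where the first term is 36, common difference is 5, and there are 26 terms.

Sₙ = n/2 × (first + last)
Last term = a + (n-1)d = 36 + (26-1)×5 = 161
S_26 = 26/2 × (36 + 161)
S_26 = 26/2 × 197 = 2561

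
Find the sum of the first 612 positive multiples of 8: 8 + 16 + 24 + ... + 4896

Factor out 8: = 8(1 + 2 + ... + 612) = 8 × n(n+1)/2
= 8 × 612×613/2
= 8 × 187578
= 1500624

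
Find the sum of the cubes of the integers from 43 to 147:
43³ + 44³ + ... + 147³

Use ∑_{k=1}^{n} k³ = [n(n+1)/2]², then subtract the first 42 terms.
∑_{k=1}^{147} k³ = [147×148/2]² = 10878² = 118330884
∑_{k=1}^{42} k³ = [42×43/2]² = 903² = 815409
∑_{k=43}^{147} k³ = 118330884 - 815409 = 117515475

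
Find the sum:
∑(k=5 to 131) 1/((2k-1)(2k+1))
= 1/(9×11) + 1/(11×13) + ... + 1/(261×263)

Partial fractions: 1/((2k-1)(2k+1)) = (1/2)[1/(2k-1) - 1/(2k+1)]
The series telescopes:
= (1/2)[1/9 - 1/263]
= 127/2367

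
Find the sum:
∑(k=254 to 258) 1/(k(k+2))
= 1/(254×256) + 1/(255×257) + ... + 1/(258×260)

Partial fractions: 1/(k(k+2)) = (1/2)[1/k - 1/(k+2)]
Telescoping leaves the first two and last two terms:
= (1/2)[1/254 + 1/255 - 1/259 - 1/260]
= 66043/872322360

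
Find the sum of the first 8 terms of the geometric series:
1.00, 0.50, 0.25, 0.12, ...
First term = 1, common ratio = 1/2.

Sₙ = a(1 - rⁿ) / (1 - r)
S_8 = 1(1 - (1/2)^8) / (1 - (1/2))
S_8 = 1(1 - (1/256)) / (1/2)
S_8 = 255/128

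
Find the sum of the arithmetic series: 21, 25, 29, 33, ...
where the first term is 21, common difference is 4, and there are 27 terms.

Sₙ = n/2 × (first + last)
Last term = a + (n-1)d = 21 + (27-1)×4 = 125
S_27 = 27/2 × (21 + 125)
S_27 = 27/2 × 146 = 1971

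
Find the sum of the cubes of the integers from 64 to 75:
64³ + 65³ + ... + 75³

Use ∑_{k=1}^{n} k³ = [n(n+1)/2]², then subtract the first 63 terms.
∑_{k=1}^{75} k³ = [75×76/2]² = 2850² = 8122500
∑_{k=1}^{63} k³ = [63×64/2]² = 2016² = 4064256
∑_{k=64}^{75} k³ = 8122500 - 4064256 = 4058244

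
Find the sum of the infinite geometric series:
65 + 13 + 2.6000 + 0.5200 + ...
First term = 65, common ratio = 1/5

For |r| < 1, S = a / (1 - r)
S = 65 / (1 - (1/5))
S = 65 / (4/5)
S = 325/4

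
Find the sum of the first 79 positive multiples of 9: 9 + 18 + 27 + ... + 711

Factor out 9: = 9(1 + 2 + ... + 79) = 9 × n(n+1)/2
= 9 × 79×80/2
= 9 × 3160
= 28440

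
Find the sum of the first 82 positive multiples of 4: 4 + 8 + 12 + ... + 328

Factor out 4: = 4(1 + 2 + ... + 82) = 4 × n(n+1)/2
= 4 × 82×83/2
= 4 × 3403
= 13612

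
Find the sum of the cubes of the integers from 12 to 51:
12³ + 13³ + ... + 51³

Use ∑_{k=1}^{n} k³ = [n(n+1)/2]², then subtract the first 11 terms.
∑_{k=1}^{51} k³ = [51×52/2]² = 1326² = 1758276
∑_{k=1}^{11} k³ = [11×12/2]² = 66² = 4356
∑_{k=12}^{51} k³ = 1758276 - 4356 = 1753920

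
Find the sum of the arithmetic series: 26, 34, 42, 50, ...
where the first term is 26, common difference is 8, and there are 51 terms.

Sₙ = n/2 × (first + last)
Last term = a + (n-1)d = 26 + (51-1)×8 = 426
S_51 = 51/2 × (26 + 426)
S_51 = 51/2 × 452 = 11526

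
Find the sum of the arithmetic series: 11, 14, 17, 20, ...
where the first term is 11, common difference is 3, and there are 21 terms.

Sₙ = n/2 × (first + last)
Last term = a + (n-1)d = 11 + (21-1)×3 = 71
S_21 = 21/2 × (11 + 71)
S_21 = 21/2 × 82 = 861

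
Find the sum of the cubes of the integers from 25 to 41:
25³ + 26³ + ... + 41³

Use ∑_{k=1}^{n} k³ = [n(n+1)/2]², then subtract the first 24 terms.
∑_{k=1}^{41} k³ = [41×42/2]² = 861² = 741321
∑_{k=1}^{24} k³ = [24×25/2]² = 300² = 90000
∑_{k=25}^{41} k³ = 741321 - 90000 = 651321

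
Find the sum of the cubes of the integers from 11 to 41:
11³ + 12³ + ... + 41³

Use ∑_{k=1}^{n} k³ = [n(n+1)/2]², then subtract the first 10 terms.
∑_{k=1}^{41} k³ = [41×42/2]² = 861² = 741321
∑_{k=1}^{10} k³ = [10×11/2]² = 55² = 3025
∑_{k=11}^{41} k³ = 741321 - 3025 = 738296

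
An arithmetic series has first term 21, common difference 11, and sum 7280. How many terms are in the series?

Using S = n/2 × [2a + (n-1)d]
7280 = n/2 × [2(21) + (n-1)(11)]
7280 = n/2 × [42 + 11n - 11]
14560 = n × [31 + 11n]
11n² + (31)n - 14560 = 0
Discriminant: Δ = (31)² - 4(11)(-14560) = 961 + 640640 = 641601
√Δ = 801
n = [-(31) + √Δ] / (2·11) = (-31 + 801) / 22 = 770 / 22 = 35
(The negative root is discarded since n must be a positive integer.)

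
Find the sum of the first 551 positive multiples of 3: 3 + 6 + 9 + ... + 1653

Factor out 3: = 3(1 + 2 + ... + 551) = 3 × n(n+1)/2
= 3 × 551×552/2
= 3 × 152076
= 456228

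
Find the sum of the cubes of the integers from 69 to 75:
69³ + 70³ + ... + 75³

Use ∑_{k=1}^{n} k³ = [n(n+1)/2]², then subtract the first 68 terms.
∑_{k=1}^{75} k³ = [75×76/2]² = 2850² = 8122500
∑_{k=1}^{68} k³ = [68×69/2]² = 2346² = 5503716
∑_{k=69}^{75} k³ = 8122500 - 5503716 = 2618784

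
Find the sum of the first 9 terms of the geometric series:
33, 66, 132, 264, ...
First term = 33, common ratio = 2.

Sₙ = a(1 - rⁿ) / (1 - r)
S_9 = 33(1 - 2^9) / (1 - 2)
S_9 = 33(1 - 512) / (-1)
S_9 = 16863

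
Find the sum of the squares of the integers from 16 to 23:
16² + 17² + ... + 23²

Use ∑_{k=1}^{n} k² = n(n+1)(2n+1)/6, then subtract the first 15 terms.
∑_{k=1}^{23} k² = 23×24×47/6 = 4324
∑_{k=1}^{15} k² = 15×16×31/6 = 1240
∑_{k=16}^{23} k² = 4324 - 1240 = 3084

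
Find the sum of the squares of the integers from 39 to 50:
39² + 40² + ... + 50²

Use ∑_{k=1}^{n} k² = n(n+1)(2n+1)/6, then subtract the first 38 terms.
∑_{k=1}^{50} k² = 50×51×101/6 = 42925
∑_{k=1}^{38} k² = 38×39×77/6 = 19019
∑_{k=39}^{50} k² = 42925 - 19019 = 23906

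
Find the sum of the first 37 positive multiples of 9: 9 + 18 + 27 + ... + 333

Factor out 9: = 9(1 + 2 + ... + 37) = 9 × n(n+1)/2
= 9 × 37×38/2
= 9 × 703
= 6327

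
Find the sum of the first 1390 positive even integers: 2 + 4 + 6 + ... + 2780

Sum of first n even numbers = n(n+1)
= 1390×1391
= 1933490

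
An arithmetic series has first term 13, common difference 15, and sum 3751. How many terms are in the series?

Using S = n/2 × [2a + (n-1)d]
3751 = n/2 × [2(13) + (n-1)(15)]
3751 = n/2 × [26 + 15n - 15]
7502 = n × [11 + 15n]
15n² + (11)n - 7502 = 0
Discriminant: Δ = (11)² - 4(15)(-7502) = 121 + 450120 = 450241
√Δ = 671
n = [-(11) + √Δ] / (2·15) = (-11 + 671) / 30 = 660 / 30 = 22
(The negative root is discarded since n must be a positive integer.)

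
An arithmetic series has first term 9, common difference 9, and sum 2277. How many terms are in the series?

Using S = n/2 × [2a + (n-1)d]
2277 = n/2 × [2(9) + (n-1)(9)]
2277 = n/2 × [18 + 9n - 9]
4554 = n × [9 + 9n]
9n² + (9)n - 4554 = 0
Discriminant: Δ = (9)² - 4(9)(-4554) = 81 + 163944 = 164025
√Δ = 405
n = [-(9) + √Δ] / (2·9) = (-9 + 405) / 18 = 396 / 18 = 22
(The negative root is discarded since n must be a positive integer.)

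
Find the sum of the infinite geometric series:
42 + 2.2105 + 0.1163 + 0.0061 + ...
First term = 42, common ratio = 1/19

For |r| < 1, S = a / (1 - r)
S = 42 / (1 - (1/19))
S = 42 / (18/19)
S = 133/3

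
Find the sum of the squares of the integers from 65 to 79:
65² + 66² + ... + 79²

Use ∑_{k=1}^{n} k² = n(n+1)(2n+1)/6, then subtract the first 64 terms.
∑_{k=1}^{79} k² = 79×80×159/6 = 167480
∑_{k=1}^{64} k² = 64×65×129/6 = 89440
∑_{k=65}^{79} k² = 167480 - 89440 = 78040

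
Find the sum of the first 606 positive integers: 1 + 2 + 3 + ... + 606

Formula: ∑k = n(n+1)/2
= 606×607/2
= 367842/2
= 183921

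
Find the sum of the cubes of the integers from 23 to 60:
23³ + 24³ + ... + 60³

Use ∑_{k=1}^{n} k³ = [n(n+1)/2]², then subtract the first 22 terms.
∑_{k=1}^{60} k³ = [60×61/2]² = 1830² = 3348900
∑_{k=1}^{22} k³ = [22×23/2]² = 253² = 64009
∑_{k=23}^{60} k³ = 3348900 - 64009 = 3284891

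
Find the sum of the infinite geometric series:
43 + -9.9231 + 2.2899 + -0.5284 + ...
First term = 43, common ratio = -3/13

For |r| < 1, S = a / (1 - r)
S = 43 / (1 - (-3/13))
S = 43 / (16/13)
S = 559/16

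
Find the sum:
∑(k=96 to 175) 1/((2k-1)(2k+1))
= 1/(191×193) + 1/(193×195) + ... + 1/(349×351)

Partial fractions: 1/((2k-1)(2k+1)) = (1/2)[1/(2k-1) - 1/(2k+1)]
The series telescopes:
= (1/2)[1/191 - 1/351]
= 80/67041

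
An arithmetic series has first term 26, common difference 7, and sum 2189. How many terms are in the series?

Using S = n/2 × [2a + (n-1)d]
2189 = n/2 × [2(26) + (n-1)(7)]
2189 = n/2 × [52 + 7n - 7]
4378 = n × [45 + 7n]
7n² + (45)n - 4378 = 0
Discriminant: Δ = (45)² - 4(7)(-4378) = 2025 + 122584 = 124609
√Δ = 353
n = [-(45) + √Δ] / (2·7) = (-45 + 353) / 14 = 308 / 14 = 22
(The negative root is discarded since n must be a positive integer.)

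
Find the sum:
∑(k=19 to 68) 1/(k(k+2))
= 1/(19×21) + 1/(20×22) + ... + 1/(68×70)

Partial fractions: 1/(k(k+2)) = (1/2)[1/k - 1/(k+2)]
Telescoping leaves the first two and last two terms:
= (1/2)[1/19 + 1/20 - 1/69 - 1/70]
= 2711/73416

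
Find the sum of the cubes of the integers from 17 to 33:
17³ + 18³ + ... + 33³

Use ∑_{k=1}^{n} k³ = [n(n+1)/2]², then subtract the first 16 terms.
∑_{k=1}^{33} k³ = [33×34/2]² = 561² = 314721
∑_{k=1}^{16} k³ = [16×17/2]² = 136² = 18496
∑_{k=17}^{33} k³ = 314721 - 18496 = 296225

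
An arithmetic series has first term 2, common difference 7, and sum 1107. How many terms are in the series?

Using S = n/2 × [2a + (n-1)d]
1107 = n/2 × [2(2) + (n-1)(7)]
1107 = n/2 × [4 + 7n - 7]
2214 = n × [-3 + 7n]
7n² + (-3)n - 2214 = 0
Discriminant: Δ = (-3)² - 4(7)(-2214) = 9 + 61992 = 62001
√Δ = 249
n = [-(-3) + √Δ] / (2·7) = (3 + 249) / 14 = 252 / 14 = 18
(The negative root is discarded since n must be a positive integer.)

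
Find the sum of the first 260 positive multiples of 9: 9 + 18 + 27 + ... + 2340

Factor out 9: = 9(1 + 2 + ... + 260) = 9 × n(n+1)/2
= 9 × 260×261/2
= 9 × 33930
= 305370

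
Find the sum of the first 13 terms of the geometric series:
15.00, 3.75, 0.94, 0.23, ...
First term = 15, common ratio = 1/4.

Sₙ = a(1 - rⁿ) / (1 - r)
S_13 = 15(1 - (1/4)^13) / (1 - (1/4))
S_13 = 15(1 - (1/67108864)) / (3/4)
S_13 = 335544315/16777216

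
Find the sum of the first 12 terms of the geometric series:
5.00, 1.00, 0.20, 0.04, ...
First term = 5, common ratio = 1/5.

Sₙ = a(1 - rⁿ) / (1 - r)
S_12 = 5(1 - (1/5)^12) / (1 - (1/5))
S_12 = 5(1 - (1/244140625)) / (4/5)
S_12 = 61035156/9765625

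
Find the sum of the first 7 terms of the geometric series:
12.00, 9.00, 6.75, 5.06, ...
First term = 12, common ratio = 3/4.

Sₙ = a(1 - rⁿ) / (1 - r)
S_7 = 12(1 - (3/4)^7) / (1 - (3/4))
S_7 = 12(1 - (2187/16384)) / (1/4)
S_7 = 42591/1024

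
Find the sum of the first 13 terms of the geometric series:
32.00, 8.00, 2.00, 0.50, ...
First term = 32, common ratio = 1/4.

Sₙ = a(1 - rⁿ) / (1 - r)
S_13 = 32(1 - (1/4)^13) / (1 - (1/4))
S_13 = 32(1 - (1/67108864)) / (3/4)
S_13 = 22369621/524288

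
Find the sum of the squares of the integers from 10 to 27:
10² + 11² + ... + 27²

Use ∑_{k=1}^{n} k² = n(n+1)(2n+1)/6, then subtract the first 9 terms.
∑_{k=1}^{27} k² = 27×28×55/6 = 6930
∑_{k=1}^{9} k² = 9×10×19/6 = 285
∑_{k=10}^{27} k² = 6930 - 285 = 6645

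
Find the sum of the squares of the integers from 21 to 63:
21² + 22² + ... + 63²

Use ∑_{k=1}^{n} k² = n(n+1)(2n+1)/6, then subtract the first 20 terms.
∑_{k=1}^{63} k² = 63×64×127/6 = 85344
∑_{k=1}^{20} k² = 20×21×41/6 = 2870
∑_{k=21}^{63} k² = 85344 - 2870 = 82474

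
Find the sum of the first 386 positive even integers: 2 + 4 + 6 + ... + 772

Sum of first n even numbers = n(n+1)
= 386×387
= 149382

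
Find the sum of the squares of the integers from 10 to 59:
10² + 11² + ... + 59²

Use ∑_{k=1}^{n} k² = n(n+1)(2n+1)/6, then subtract the first 9 terms.
∑_{k=1}^{59} k² = 59×60×119/6 = 70210
∑_{k=1}^{9} k² = 9×10×19/6 = 285
∑_{k=10}^{59} k² = 70210 - 285 = 69925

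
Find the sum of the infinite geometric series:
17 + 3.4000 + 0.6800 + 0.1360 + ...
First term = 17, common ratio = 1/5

For |r| < 1, S = a / (1 - r)
S = 17 / (1 - (1/5))
S = 17 / (4/5)
S = 85/4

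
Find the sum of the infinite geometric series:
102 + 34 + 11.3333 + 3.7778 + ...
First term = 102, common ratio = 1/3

For |r| < 1, S = a / (1 - r)
S = 102 / (1 - (1/3))
S = 102 / (2/3)
S = 153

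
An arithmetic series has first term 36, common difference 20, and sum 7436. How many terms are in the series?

Using S = n/2 × [2a + (n-1)d]
7436 = n/2 × [2(36) + (n-1)(20)]
7436 = n/2 × [72 + 20n - 20]
14872 = n × [52 + 20n]
20n² + (52)n - 14872 = 0
Discriminant: Δ = (52)² - 4(20)(-14872) = 2704 + 1189760 = 1192464
√Δ = 1092
n = [-(52) + √Δ] / (2·20) = (-52 + 1092) / 40 = 1040 / 40 = 26
(The negative root is discarded since n must be a positive integer.)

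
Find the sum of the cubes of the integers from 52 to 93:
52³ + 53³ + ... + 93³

Use ∑_{k=1}^{n} k³ = [n(n+1)/2]², then subtract the first 51 terms.
∑_{k=1}^{93} k³ = [93×94/2]² = 4371² = 19105641
∑_{k=1}^{51} k³ = [51×52/2]² = 1326² = 1758276
∑_{k=52}^{93} k³ = 19105641 - 1758276 = 17347365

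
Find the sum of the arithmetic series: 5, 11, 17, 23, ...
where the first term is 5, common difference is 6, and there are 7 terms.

Sₙ = n/2 × (first + last)
Last term = a + (n-1)d = 5 + (7-1)×6 = 41
S_7 = 7/2 × (5 + 41)
S_7 = 7/2 × 46 = 161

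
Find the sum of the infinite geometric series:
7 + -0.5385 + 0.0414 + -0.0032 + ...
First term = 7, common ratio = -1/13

For |r| < 1, S = a / (1 - r)
S = 7 / (1 - (-1/13))
S = 7 / (14/13)
S = 13/2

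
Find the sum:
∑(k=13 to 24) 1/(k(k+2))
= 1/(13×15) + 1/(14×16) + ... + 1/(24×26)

Partial fractions: 1/(k(k+2)) = (1/2)[1/k - 1/(k+2)]
Telescoping leaves the first two and last two terms:
= (1/2)[1/13 + 1/14 - 1/25 - 1/26]
= 159/4550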